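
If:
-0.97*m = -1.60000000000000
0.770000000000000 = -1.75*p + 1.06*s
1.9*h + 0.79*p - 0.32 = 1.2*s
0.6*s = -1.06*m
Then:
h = -0.76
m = 1.65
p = -2.21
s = -2.91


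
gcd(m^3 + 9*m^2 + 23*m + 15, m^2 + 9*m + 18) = m + 3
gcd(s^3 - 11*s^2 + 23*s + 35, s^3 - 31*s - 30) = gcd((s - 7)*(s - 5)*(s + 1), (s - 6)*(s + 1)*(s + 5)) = s + 1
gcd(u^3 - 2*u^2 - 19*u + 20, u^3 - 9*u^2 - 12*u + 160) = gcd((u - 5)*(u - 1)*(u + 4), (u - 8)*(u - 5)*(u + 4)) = u^2 - u - 20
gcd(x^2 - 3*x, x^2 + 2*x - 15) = x - 3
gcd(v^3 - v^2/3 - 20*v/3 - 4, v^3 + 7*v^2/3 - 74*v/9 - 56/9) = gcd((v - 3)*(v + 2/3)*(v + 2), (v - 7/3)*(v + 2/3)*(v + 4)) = v + 2/3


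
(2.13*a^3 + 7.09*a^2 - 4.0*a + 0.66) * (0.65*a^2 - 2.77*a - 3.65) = 1.3845*a^5 - 1.2916*a^4 - 30.0138*a^3 - 14.3695*a^2 + 12.7718*a - 2.409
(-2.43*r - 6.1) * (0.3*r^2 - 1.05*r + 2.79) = -0.729*r^3 + 0.7215*r^2 - 0.374700000000001*r - 17.019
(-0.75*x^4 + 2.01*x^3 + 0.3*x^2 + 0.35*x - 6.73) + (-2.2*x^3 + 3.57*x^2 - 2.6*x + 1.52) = -0.75*x^4 - 0.19*x^3 + 3.87*x^2 - 2.25*x - 5.21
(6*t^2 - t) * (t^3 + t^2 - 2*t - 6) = 6*t^5 + 5*t^4 - 13*t^3 - 34*t^2 + 6*t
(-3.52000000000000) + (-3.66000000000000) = -7.18000000000000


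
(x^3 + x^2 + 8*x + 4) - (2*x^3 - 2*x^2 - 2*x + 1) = -x^3 + 3*x^2 + 10*x + 3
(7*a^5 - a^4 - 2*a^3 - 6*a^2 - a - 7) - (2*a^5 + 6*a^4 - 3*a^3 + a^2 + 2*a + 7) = 5*a^5 - 7*a^4 + a^3 - 7*a^2 - 3*a - 14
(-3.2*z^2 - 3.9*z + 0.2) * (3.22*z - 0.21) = -10.304*z^3 - 11.886*z^2 + 1.463*z - 0.042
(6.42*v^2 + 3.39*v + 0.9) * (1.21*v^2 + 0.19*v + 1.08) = 7.7682*v^4 + 5.3217*v^3 + 8.6667*v^2 + 3.8322*v + 0.972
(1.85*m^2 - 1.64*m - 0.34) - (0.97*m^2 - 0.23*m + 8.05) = 0.88*m^2 - 1.41*m - 8.39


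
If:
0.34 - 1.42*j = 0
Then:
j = 0.24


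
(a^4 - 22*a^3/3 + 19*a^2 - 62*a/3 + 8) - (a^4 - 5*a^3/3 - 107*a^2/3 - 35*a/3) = -17*a^3/3 + 164*a^2/3 - 9*a + 8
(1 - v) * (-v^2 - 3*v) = v^3 + 2*v^2 - 3*v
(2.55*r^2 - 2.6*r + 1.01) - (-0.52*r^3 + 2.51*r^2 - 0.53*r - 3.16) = 0.52*r^3 + 0.04*r^2 - 2.07*r + 4.17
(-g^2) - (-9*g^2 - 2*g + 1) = 8*g^2 + 2*g - 1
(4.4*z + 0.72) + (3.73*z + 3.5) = 8.13*z + 4.22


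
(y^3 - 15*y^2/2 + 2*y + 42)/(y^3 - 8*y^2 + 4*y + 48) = (y - 7/2)/(y - 4)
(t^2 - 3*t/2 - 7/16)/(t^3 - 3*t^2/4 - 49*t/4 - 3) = (t - 7/4)/(t^2 - t - 12)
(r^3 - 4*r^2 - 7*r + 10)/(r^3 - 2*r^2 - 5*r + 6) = (r - 5)/(r - 3)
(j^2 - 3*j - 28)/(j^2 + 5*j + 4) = (j - 7)/(j + 1)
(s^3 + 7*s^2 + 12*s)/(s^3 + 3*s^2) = (s + 4)/s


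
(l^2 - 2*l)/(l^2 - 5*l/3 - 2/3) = 3*l/(3*l + 1)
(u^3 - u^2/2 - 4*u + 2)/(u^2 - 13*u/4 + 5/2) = 2*(2*u^2 + 3*u - 2)/(4*u - 5)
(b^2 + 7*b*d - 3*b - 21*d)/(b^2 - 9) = (b + 7*d)/(b + 3)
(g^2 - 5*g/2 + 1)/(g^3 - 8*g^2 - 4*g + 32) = (g - 1/2)/(g^2 - 6*g - 16)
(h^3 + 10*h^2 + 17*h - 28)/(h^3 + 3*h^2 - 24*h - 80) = (h^2 + 6*h - 7)/(h^2 - h - 20)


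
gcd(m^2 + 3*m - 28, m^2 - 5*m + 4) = m - 4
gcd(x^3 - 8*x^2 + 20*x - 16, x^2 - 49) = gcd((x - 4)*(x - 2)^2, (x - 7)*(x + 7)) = 1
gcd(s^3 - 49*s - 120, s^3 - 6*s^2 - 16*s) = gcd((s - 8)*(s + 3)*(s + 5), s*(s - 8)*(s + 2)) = s - 8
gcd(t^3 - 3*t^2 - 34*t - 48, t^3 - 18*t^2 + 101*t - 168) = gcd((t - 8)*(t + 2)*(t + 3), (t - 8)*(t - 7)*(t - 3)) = t - 8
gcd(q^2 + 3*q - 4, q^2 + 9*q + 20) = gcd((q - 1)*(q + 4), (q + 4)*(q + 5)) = q + 4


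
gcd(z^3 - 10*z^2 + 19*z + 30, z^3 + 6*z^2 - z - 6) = z + 1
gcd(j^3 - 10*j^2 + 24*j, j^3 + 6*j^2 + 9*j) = j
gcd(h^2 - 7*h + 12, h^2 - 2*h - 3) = h - 3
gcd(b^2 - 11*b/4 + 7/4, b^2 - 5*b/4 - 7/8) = b - 7/4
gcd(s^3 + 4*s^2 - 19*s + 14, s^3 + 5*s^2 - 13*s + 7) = s^2 + 6*s - 7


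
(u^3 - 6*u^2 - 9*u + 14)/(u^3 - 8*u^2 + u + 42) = (u - 1)/(u - 3)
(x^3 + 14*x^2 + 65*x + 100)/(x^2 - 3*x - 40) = (x^2 + 9*x + 20)/(x - 8)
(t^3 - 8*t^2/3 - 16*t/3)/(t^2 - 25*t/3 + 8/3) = t*(3*t^2 - 8*t - 16)/(3*t^2 - 25*t + 8)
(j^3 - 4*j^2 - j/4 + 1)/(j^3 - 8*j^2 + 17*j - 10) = (j^3 - 4*j^2 - j/4 + 1)/(j^3 - 8*j^2 + 17*j - 10)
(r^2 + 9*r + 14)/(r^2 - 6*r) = (r^2 + 9*r + 14)/(r*(r - 6))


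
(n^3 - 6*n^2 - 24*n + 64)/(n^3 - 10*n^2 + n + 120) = (n^2 + 2*n - 8)/(n^2 - 2*n - 15)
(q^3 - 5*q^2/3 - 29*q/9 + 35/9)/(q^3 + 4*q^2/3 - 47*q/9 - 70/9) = (q - 1)/(q + 2)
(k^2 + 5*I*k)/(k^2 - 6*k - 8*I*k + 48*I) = k*(k + 5*I)/(k^2 - 6*k - 8*I*k + 48*I)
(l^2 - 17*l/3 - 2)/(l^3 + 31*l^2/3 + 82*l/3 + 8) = (l - 6)/(l^2 + 10*l + 24)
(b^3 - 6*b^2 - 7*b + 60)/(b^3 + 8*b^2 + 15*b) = (b^2 - 9*b + 20)/(b*(b + 5))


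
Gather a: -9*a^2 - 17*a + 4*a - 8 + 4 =-9*a^2 - 13*a - 4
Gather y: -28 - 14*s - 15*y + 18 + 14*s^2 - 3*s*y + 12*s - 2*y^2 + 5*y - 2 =14*s^2 - 2*s - 2*y^2 + y*(-3*s - 10) - 12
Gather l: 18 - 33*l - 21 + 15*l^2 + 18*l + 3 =15*l^2 - 15*l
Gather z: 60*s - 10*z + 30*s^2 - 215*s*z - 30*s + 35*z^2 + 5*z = 30*s^2 + 30*s + 35*z^2 + z*(-215*s - 5)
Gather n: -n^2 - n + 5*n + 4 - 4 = -n^2 + 4*n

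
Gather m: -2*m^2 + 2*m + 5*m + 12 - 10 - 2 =-2*m^2 + 7*m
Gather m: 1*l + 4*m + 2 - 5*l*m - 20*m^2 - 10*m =l - 20*m^2 + m*(-5*l - 6) + 2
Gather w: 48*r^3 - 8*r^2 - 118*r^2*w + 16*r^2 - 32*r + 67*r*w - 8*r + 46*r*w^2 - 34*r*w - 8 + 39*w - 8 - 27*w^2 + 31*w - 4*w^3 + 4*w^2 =48*r^3 + 8*r^2 - 40*r - 4*w^3 + w^2*(46*r - 23) + w*(-118*r^2 + 33*r + 70) - 16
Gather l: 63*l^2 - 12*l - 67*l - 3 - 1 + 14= 63*l^2 - 79*l + 10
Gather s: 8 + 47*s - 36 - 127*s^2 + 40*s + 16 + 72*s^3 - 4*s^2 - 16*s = 72*s^3 - 131*s^2 + 71*s - 12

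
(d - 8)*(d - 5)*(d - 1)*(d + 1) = d^4 - 13*d^3 + 39*d^2 + 13*d - 40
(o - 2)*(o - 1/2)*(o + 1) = o^3 - 3*o^2/2 - 3*o/2 + 1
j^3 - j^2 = j^2*(j - 1)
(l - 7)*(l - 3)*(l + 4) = l^3 - 6*l^2 - 19*l + 84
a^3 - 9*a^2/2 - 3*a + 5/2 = (a - 5)*(a - 1/2)*(a + 1)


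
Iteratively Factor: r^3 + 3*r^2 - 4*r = (r + 4)*(r^2 - r) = r*(r + 4)*(r - 1)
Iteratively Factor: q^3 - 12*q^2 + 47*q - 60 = (q - 5)*(q^2 - 7*q + 12) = (q - 5)*(q - 3)*(q - 4)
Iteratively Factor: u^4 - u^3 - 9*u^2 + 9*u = (u - 1)*(u^3 - 9*u) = (u - 1)*(u + 3)*(u^2 - 3*u) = u*(u - 1)*(u + 3)*(u - 3)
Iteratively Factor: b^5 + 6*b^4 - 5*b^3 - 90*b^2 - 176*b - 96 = (b + 1)*(b^4 + 5*b^3 - 10*b^2 - 80*b - 96) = (b - 4)*(b + 1)*(b^3 + 9*b^2 + 26*b + 24) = (b - 4)*(b + 1)*(b + 2)*(b^2 + 7*b + 12) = (b - 4)*(b + 1)*(b + 2)*(b + 3)*(b + 4)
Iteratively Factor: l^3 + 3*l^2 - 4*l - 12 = (l - 2)*(l^2 + 5*l + 6) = (l - 2)*(l + 2)*(l + 3)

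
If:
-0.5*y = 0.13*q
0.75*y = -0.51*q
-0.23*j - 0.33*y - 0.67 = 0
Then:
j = -2.91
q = 0.00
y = 0.00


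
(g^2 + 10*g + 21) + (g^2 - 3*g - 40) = 2*g^2 + 7*g - 19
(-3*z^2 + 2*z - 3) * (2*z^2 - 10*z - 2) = -6*z^4 + 34*z^3 - 20*z^2 + 26*z + 6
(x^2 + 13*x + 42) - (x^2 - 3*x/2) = 29*x/2 + 42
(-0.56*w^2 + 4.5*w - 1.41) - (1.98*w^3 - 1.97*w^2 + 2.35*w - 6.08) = -1.98*w^3 + 1.41*w^2 + 2.15*w + 4.67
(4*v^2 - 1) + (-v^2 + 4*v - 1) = 3*v^2 + 4*v - 2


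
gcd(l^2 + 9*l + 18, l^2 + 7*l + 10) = 1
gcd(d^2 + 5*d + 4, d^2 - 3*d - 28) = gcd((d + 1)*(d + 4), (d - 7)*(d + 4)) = d + 4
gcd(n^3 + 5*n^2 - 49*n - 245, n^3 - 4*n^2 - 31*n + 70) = n^2 - 2*n - 35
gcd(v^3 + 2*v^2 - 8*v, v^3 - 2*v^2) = v^2 - 2*v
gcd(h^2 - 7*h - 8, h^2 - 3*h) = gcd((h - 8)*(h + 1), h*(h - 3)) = 1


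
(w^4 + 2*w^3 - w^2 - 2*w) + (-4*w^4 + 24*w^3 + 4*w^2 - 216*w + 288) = -3*w^4 + 26*w^3 + 3*w^2 - 218*w + 288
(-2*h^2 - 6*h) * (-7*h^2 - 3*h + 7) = 14*h^4 + 48*h^3 + 4*h^2 - 42*h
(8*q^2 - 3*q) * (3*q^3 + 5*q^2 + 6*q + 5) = 24*q^5 + 31*q^4 + 33*q^3 + 22*q^2 - 15*q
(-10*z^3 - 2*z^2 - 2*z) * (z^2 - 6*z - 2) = -10*z^5 + 58*z^4 + 30*z^3 + 16*z^2 + 4*z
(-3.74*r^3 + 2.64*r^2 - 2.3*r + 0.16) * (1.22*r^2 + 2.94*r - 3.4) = -4.5628*r^5 - 7.7748*r^4 + 17.6716*r^3 - 15.5428*r^2 + 8.2904*r - 0.544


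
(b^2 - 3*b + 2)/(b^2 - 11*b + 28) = (b^2 - 3*b + 2)/(b^2 - 11*b + 28)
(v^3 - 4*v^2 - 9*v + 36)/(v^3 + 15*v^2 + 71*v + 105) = (v^2 - 7*v + 12)/(v^2 + 12*v + 35)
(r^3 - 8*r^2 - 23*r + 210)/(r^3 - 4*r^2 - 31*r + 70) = (r - 6)/(r - 2)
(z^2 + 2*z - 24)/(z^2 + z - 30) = (z - 4)/(z - 5)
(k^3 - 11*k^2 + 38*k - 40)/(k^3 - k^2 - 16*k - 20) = (k^2 - 6*k + 8)/(k^2 + 4*k + 4)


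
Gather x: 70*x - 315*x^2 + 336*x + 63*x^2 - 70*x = -252*x^2 + 336*x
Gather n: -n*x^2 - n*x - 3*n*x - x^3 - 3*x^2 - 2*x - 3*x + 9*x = n*(-x^2 - 4*x) - x^3 - 3*x^2 + 4*x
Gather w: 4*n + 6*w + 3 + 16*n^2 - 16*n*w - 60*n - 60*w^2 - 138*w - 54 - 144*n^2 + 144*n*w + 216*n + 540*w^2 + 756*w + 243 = -128*n^2 + 160*n + 480*w^2 + w*(128*n + 624) + 192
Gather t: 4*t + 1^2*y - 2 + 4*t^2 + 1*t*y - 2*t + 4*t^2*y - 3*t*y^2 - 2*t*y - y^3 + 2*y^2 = t^2*(4*y + 4) + t*(-3*y^2 - y + 2) - y^3 + 2*y^2 + y - 2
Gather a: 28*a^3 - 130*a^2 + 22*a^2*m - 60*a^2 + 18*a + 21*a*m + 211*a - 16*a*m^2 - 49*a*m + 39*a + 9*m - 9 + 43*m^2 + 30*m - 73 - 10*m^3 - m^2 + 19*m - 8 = 28*a^3 + a^2*(22*m - 190) + a*(-16*m^2 - 28*m + 268) - 10*m^3 + 42*m^2 + 58*m - 90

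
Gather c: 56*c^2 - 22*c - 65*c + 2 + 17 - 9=56*c^2 - 87*c + 10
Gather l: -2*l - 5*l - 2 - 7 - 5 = -7*l - 14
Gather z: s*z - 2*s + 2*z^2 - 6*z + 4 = -2*s + 2*z^2 + z*(s - 6) + 4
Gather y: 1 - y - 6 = -y - 5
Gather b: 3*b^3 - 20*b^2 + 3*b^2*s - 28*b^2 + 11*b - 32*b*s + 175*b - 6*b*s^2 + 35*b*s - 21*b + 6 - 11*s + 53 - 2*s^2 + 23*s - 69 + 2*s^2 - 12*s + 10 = 3*b^3 + b^2*(3*s - 48) + b*(-6*s^2 + 3*s + 165)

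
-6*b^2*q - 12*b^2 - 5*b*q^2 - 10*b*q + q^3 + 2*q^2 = (-6*b + q)*(b + q)*(q + 2)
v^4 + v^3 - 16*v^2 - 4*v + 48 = (v - 3)*(v - 2)*(v + 2)*(v + 4)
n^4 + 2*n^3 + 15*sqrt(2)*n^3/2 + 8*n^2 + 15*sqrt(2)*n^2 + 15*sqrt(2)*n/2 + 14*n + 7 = (n + 1)^2*(n + sqrt(2)/2)*(n + 7*sqrt(2))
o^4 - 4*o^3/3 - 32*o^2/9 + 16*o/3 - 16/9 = (o - 2)*(o - 2/3)^2*(o + 2)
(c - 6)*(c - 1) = c^2 - 7*c + 6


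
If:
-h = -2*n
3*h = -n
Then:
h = 0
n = 0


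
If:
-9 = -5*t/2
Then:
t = 18/5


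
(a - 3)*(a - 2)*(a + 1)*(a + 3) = a^4 - a^3 - 11*a^2 + 9*a + 18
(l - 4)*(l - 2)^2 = l^3 - 8*l^2 + 20*l - 16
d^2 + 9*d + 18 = (d + 3)*(d + 6)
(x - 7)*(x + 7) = x^2 - 49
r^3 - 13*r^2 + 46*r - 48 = (r - 8)*(r - 3)*(r - 2)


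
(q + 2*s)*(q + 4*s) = q^2 + 6*q*s + 8*s^2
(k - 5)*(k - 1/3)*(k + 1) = k^3 - 13*k^2/3 - 11*k/3 + 5/3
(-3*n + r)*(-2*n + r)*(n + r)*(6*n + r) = 36*n^4 + 12*n^3*r - 23*n^2*r^2 + 2*n*r^3 + r^4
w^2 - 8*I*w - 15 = (w - 5*I)*(w - 3*I)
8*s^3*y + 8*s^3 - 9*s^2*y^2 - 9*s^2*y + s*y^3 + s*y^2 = (-8*s + y)*(-s + y)*(s*y + s)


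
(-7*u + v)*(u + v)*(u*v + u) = -7*u^3*v - 7*u^3 - 6*u^2*v^2 - 6*u^2*v + u*v^3 + u*v^2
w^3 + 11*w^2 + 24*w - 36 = (w - 1)*(w + 6)^2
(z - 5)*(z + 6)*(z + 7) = z^3 + 8*z^2 - 23*z - 210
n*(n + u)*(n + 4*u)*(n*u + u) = n^4*u + 5*n^3*u^2 + n^3*u + 4*n^2*u^3 + 5*n^2*u^2 + 4*n*u^3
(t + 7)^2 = t^2 + 14*t + 49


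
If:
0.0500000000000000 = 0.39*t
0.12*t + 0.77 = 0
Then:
No Solution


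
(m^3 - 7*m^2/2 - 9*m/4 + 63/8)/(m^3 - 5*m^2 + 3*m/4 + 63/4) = (m - 3/2)/(m - 3)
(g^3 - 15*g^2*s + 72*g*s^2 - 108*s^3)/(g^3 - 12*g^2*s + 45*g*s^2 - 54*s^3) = (-g + 6*s)/(-g + 3*s)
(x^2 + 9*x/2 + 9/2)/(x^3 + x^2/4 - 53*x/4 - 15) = 2*(2*x + 3)/(4*x^2 - 11*x - 20)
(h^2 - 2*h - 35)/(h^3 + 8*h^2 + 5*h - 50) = (h - 7)/(h^2 + 3*h - 10)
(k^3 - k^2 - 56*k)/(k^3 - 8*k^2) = (k + 7)/k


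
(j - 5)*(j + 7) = j^2 + 2*j - 35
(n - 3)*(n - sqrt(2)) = n^2 - 3*n - sqrt(2)*n + 3*sqrt(2)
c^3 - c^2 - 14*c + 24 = (c - 3)*(c - 2)*(c + 4)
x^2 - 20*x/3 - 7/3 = (x - 7)*(x + 1/3)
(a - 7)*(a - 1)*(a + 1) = a^3 - 7*a^2 - a + 7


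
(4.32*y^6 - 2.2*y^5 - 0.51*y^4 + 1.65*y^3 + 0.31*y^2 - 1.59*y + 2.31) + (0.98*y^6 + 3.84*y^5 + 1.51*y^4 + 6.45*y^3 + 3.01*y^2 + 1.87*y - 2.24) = 5.3*y^6 + 1.64*y^5 + 1.0*y^4 + 8.1*y^3 + 3.32*y^2 + 0.28*y + 0.0699999999999998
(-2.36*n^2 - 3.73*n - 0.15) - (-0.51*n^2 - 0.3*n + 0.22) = -1.85*n^2 - 3.43*n - 0.37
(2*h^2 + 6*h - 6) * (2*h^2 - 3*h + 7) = 4*h^4 + 6*h^3 - 16*h^2 + 60*h - 42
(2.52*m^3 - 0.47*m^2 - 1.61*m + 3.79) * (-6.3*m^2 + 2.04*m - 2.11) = -15.876*m^5 + 8.1018*m^4 + 3.867*m^3 - 26.1697*m^2 + 11.1287*m - 7.9969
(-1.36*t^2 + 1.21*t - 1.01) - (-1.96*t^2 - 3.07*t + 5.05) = 0.6*t^2 + 4.28*t - 6.06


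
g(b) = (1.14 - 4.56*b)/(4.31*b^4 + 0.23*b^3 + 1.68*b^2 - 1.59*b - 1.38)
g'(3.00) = 0.03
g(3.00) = -0.03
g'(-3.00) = 0.04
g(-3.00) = 0.04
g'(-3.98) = 0.01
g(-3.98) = 0.02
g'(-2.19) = 0.14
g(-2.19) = 0.10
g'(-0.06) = 5.12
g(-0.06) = -1.11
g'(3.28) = 0.02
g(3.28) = -0.03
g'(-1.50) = 0.58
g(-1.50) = 0.31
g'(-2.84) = 0.05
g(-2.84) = 0.05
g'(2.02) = 0.15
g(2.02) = -0.11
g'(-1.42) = 0.71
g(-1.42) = 0.36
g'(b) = (1.14 - 4.56*b)*(-17.24*b^3 - 0.69*b^2 - 3.36*b + 1.59)/(4.31*b^4 + 0.23*b^3 + 1.68*b^2 - 1.59*b - 1.38)^2 - 4.56/(4.31*b^4 + 0.23*b^3 + 1.68*b^2 - 1.59*b - 1.38) = (58.9608*b^4 - 17.556*b^3 + 6.8742*b^2 - 3.8304*b + 8.1054)/(18.5761*b^8 + 1.9826*b^7 + 14.5345*b^6 - 12.933*b^5 - 9.8046*b^4 - 5.9772*b^3 - 2.1087*b^2 + 4.3884*b + 1.9044)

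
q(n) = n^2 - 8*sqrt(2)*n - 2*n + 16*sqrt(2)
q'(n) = 2*n - 8*sqrt(2) - 2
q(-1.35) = 42.42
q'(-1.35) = -16.01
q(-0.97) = 36.48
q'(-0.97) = -15.25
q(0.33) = 18.34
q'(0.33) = -12.65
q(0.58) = 15.24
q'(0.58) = -12.15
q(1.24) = 7.66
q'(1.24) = -10.83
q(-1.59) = 46.32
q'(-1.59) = -16.49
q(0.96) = 10.77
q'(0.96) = -11.39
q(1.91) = 0.85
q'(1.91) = -9.49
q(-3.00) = 71.57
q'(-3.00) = -19.31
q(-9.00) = 223.45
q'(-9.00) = -31.31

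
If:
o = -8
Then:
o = -8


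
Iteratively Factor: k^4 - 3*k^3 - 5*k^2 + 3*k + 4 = (k + 1)*(k^3 - 4*k^2 - k + 4) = (k + 1)^2*(k^2 - 5*k + 4) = (k - 4)*(k + 1)^2*(k - 1)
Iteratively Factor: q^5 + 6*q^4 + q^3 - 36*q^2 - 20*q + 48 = (q + 4)*(q^4 + 2*q^3 - 7*q^2 - 8*q + 12) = (q + 3)*(q + 4)*(q^3 - q^2 - 4*q + 4) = (q - 2)*(q + 3)*(q + 4)*(q^2 + q - 2) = (q - 2)*(q + 2)*(q + 3)*(q + 4)*(q - 1)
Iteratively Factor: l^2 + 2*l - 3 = (l - 1)*(l + 3)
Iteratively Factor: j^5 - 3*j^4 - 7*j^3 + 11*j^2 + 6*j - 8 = (j + 2)*(j^4 - 5*j^3 + 3*j^2 + 5*j - 4) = (j - 1)*(j + 2)*(j^3 - 4*j^2 - j + 4) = (j - 4)*(j - 1)*(j + 2)*(j^2 - 1) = (j - 4)*(j - 1)*(j + 1)*(j + 2)*(j - 1)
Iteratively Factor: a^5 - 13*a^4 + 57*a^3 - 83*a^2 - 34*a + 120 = (a - 4)*(a^4 - 9*a^3 + 21*a^2 + a - 30) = (a - 4)*(a - 2)*(a^3 - 7*a^2 + 7*a + 15) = (a - 4)*(a - 2)*(a + 1)*(a^2 - 8*a + 15) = (a - 5)*(a - 4)*(a - 2)*(a + 1)*(a - 3)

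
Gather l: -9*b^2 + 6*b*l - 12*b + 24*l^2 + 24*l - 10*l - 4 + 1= -9*b^2 - 12*b + 24*l^2 + l*(6*b + 14) - 3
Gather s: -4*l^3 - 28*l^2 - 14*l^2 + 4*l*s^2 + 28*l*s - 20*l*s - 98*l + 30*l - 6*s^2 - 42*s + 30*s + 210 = -4*l^3 - 42*l^2 - 68*l + s^2*(4*l - 6) + s*(8*l - 12) + 210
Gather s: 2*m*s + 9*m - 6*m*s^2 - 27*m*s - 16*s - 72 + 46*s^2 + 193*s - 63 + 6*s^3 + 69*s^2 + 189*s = 9*m + 6*s^3 + s^2*(115 - 6*m) + s*(366 - 25*m) - 135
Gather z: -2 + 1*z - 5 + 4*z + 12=5*z + 5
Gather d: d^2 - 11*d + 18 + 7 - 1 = d^2 - 11*d + 24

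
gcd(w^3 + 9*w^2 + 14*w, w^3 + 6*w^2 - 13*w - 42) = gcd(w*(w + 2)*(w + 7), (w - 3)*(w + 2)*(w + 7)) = w^2 + 9*w + 14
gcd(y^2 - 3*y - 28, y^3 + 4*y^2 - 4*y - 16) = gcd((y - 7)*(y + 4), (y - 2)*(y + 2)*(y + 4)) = y + 4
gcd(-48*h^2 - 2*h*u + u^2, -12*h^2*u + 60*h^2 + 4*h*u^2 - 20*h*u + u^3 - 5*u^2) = 6*h + u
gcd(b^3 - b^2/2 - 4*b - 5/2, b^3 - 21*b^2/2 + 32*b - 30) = b - 5/2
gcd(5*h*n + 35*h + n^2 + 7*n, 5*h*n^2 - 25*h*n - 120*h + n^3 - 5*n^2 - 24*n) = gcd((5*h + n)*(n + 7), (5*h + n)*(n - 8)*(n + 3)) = 5*h + n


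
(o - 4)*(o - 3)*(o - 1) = o^3 - 8*o^2 + 19*o - 12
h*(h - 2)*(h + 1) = h^3 - h^2 - 2*h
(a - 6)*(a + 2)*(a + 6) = a^3 + 2*a^2 - 36*a - 72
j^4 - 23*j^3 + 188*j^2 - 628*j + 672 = (j - 8)*(j - 7)*(j - 6)*(j - 2)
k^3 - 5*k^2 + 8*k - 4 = (k - 2)^2*(k - 1)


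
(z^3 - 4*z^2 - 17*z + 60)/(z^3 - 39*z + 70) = (z^2 + z - 12)/(z^2 + 5*z - 14)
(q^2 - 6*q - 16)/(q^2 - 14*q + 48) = (q + 2)/(q - 6)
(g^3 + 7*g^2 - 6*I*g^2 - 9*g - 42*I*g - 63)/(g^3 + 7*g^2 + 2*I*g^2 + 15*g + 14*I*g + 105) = (g - 3*I)/(g + 5*I)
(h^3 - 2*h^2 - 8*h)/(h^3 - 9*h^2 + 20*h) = (h + 2)/(h - 5)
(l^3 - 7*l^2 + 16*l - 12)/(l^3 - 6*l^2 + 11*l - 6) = (l - 2)/(l - 1)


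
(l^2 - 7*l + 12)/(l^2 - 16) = (l - 3)/(l + 4)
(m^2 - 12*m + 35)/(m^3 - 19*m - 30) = (m - 7)/(m^2 + 5*m + 6)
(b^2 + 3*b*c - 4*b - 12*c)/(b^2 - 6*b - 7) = (-b^2 - 3*b*c + 4*b + 12*c)/(-b^2 + 6*b + 7)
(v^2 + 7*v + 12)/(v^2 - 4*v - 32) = (v + 3)/(v - 8)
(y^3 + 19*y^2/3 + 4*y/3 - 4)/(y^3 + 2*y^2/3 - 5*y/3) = (3*y^3 + 19*y^2 + 4*y - 12)/(y*(3*y^2 + 2*y - 5))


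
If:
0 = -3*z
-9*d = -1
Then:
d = 1/9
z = 0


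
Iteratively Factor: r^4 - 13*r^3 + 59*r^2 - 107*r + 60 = (r - 1)*(r^3 - 12*r^2 + 47*r - 60) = (r - 3)*(r - 1)*(r^2 - 9*r + 20) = (r - 5)*(r - 3)*(r - 1)*(r - 4)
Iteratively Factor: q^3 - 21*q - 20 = (q - 5)*(q^2 + 5*q + 4) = (q - 5)*(q + 4)*(q + 1)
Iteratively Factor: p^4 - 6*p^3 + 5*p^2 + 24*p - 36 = (p - 3)*(p^3 - 3*p^2 - 4*p + 12) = (p - 3)^2*(p^2 - 4) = (p - 3)^2*(p - 2)*(p + 2)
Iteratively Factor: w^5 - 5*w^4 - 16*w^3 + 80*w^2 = (w)*(w^4 - 5*w^3 - 16*w^2 + 80*w) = w*(w - 5)*(w^3 - 16*w) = w*(w - 5)*(w - 4)*(w^2 + 4*w) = w^2*(w - 5)*(w - 4)*(w + 4)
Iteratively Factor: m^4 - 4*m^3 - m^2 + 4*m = (m - 1)*(m^3 - 3*m^2 - 4*m) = (m - 1)*(m + 1)*(m^2 - 4*m) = (m - 4)*(m - 1)*(m + 1)*(m)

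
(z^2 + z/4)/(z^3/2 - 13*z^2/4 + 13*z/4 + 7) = z*(4*z + 1)/(2*z^3 - 13*z^2 + 13*z + 28)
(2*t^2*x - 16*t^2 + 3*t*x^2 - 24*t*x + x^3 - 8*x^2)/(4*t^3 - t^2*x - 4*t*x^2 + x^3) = (2*t*x - 16*t + x^2 - 8*x)/(4*t^2 - 5*t*x + x^2)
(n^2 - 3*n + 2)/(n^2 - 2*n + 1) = (n - 2)/(n - 1)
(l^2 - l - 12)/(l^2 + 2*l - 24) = (l + 3)/(l + 6)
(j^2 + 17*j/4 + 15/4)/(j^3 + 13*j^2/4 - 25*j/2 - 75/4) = (j + 3)/(j^2 + 2*j - 15)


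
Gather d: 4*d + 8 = 4*d + 8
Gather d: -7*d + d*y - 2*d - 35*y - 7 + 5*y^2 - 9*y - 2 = d*(y - 9) + 5*y^2 - 44*y - 9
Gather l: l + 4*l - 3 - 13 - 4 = 5*l - 20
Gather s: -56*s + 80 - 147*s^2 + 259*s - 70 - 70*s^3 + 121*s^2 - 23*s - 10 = -70*s^3 - 26*s^2 + 180*s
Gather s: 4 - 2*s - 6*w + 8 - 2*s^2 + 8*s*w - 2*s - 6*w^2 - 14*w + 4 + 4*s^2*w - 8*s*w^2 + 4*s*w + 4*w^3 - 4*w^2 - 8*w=s^2*(4*w - 2) + s*(-8*w^2 + 12*w - 4) + 4*w^3 - 10*w^2 - 28*w + 16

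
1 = 1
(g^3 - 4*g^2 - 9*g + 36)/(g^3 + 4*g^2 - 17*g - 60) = (g - 3)/(g + 5)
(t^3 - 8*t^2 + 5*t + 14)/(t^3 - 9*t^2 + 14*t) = (t + 1)/t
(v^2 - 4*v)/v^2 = (v - 4)/v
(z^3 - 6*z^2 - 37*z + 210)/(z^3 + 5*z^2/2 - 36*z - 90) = 2*(z^2 - 12*z + 35)/(2*z^2 - 7*z - 30)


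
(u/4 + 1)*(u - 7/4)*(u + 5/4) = u^3/4 + 7*u^2/8 - 67*u/64 - 35/16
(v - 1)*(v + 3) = v^2 + 2*v - 3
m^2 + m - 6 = (m - 2)*(m + 3)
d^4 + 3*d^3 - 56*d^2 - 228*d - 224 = (d - 8)*(d + 2)^2*(d + 7)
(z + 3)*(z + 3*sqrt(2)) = z^2 + 3*z + 3*sqrt(2)*z + 9*sqrt(2)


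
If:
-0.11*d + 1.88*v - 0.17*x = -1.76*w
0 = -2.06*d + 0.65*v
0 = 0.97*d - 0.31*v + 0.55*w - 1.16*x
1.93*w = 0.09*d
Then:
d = 0.00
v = 0.00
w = 0.00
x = 0.00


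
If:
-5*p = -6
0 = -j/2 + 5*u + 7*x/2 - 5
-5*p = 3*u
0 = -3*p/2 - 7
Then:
No Solution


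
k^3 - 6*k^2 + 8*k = k*(k - 4)*(k - 2)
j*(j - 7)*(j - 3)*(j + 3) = j^4 - 7*j^3 - 9*j^2 + 63*j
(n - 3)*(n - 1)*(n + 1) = n^3 - 3*n^2 - n + 3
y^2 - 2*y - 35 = (y - 7)*(y + 5)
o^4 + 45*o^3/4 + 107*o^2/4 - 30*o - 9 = (o - 1)*(o + 1/4)*(o + 6)^2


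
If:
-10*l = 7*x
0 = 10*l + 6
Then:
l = -3/5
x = 6/7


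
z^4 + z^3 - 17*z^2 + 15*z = z*(z - 3)*(z - 1)*(z + 5)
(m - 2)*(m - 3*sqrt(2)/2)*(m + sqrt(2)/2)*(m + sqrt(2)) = m^4 - 2*m^3 - 7*m^2/2 - 3*sqrt(2)*m/2 + 7*m + 3*sqrt(2)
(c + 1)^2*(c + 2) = c^3 + 4*c^2 + 5*c + 2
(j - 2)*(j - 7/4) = j^2 - 15*j/4 + 7/2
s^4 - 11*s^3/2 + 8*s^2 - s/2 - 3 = (s - 3)*(s - 2)*(s - 1)*(s + 1/2)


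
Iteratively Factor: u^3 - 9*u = (u + 3)*(u^2 - 3*u) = (u - 3)*(u + 3)*(u)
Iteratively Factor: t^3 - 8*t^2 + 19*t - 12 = (t - 4)*(t^2 - 4*t + 3) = (t - 4)*(t - 3)*(t - 1)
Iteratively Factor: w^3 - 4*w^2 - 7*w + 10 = (w - 1)*(w^2 - 3*w - 10) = (w - 5)*(w - 1)*(w + 2)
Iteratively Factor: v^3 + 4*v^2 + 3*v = (v + 1)*(v^2 + 3*v) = v*(v + 1)*(v + 3)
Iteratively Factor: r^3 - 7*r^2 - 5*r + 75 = (r - 5)*(r^2 - 2*r - 15) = (r - 5)^2*(r + 3)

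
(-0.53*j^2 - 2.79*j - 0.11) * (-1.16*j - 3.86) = 0.6148*j^3 + 5.2822*j^2 + 10.897*j + 0.4246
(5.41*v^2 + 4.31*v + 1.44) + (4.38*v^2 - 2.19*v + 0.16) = 9.79*v^2 + 2.12*v + 1.6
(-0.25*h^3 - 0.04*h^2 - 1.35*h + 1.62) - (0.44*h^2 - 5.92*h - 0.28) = -0.25*h^3 - 0.48*h^2 + 4.57*h + 1.9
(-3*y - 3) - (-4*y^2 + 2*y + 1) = 4*y^2 - 5*y - 4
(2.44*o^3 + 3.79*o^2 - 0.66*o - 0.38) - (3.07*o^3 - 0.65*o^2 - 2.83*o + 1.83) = -0.63*o^3 + 4.44*o^2 + 2.17*o - 2.21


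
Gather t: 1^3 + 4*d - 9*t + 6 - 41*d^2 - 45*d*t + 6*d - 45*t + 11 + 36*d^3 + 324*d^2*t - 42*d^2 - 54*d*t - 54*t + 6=36*d^3 - 83*d^2 + 10*d + t*(324*d^2 - 99*d - 108) + 24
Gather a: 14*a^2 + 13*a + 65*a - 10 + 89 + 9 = 14*a^2 + 78*a + 88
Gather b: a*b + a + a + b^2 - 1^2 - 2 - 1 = a*b + 2*a + b^2 - 4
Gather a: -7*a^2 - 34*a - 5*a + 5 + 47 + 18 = -7*a^2 - 39*a + 70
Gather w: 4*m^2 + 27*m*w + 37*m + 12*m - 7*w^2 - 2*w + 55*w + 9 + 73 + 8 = 4*m^2 + 49*m - 7*w^2 + w*(27*m + 53) + 90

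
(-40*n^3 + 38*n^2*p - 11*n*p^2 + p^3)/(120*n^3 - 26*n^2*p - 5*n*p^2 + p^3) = (10*n^2 - 7*n*p + p^2)/(-30*n^2 - n*p + p^2)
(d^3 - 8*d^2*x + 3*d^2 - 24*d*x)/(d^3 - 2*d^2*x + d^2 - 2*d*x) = (d^2 - 8*d*x + 3*d - 24*x)/(d^2 - 2*d*x + d - 2*x)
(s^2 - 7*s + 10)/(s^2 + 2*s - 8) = (s - 5)/(s + 4)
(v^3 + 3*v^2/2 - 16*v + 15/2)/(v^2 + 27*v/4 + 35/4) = 2*(2*v^2 - 7*v + 3)/(4*v + 7)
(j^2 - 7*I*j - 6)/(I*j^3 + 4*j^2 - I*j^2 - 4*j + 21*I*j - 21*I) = (-I*j^2 - 7*j + 6*I)/(j^3 - j^2*(1 + 4*I) + j*(21 + 4*I) - 21)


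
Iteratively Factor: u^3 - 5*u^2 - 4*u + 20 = (u - 2)*(u^2 - 3*u - 10) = (u - 2)*(u + 2)*(u - 5)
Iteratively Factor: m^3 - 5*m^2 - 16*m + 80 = (m - 5)*(m^2 - 16) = (m - 5)*(m + 4)*(m - 4)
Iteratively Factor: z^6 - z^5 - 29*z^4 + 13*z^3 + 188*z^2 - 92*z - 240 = (z - 2)*(z^5 + z^4 - 27*z^3 - 41*z^2 + 106*z + 120) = (z - 2)*(z + 3)*(z^4 - 2*z^3 - 21*z^2 + 22*z + 40) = (z - 5)*(z - 2)*(z + 3)*(z^3 + 3*z^2 - 6*z - 8) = (z - 5)*(z - 2)^2*(z + 3)*(z^2 + 5*z + 4) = (z - 5)*(z - 2)^2*(z + 3)*(z + 4)*(z + 1)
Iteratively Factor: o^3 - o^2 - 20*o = (o + 4)*(o^2 - 5*o) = (o - 5)*(o + 4)*(o)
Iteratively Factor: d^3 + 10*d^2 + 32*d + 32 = (d + 2)*(d^2 + 8*d + 16) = (d + 2)*(d + 4)*(d + 4)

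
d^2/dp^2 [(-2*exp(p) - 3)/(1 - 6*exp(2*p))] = (72*exp(4*p) + 432*exp(3*p) + 72*exp(2*p) + 72*exp(p) + 2)*exp(p)/(216*exp(6*p) - 108*exp(4*p) + 18*exp(2*p) - 1)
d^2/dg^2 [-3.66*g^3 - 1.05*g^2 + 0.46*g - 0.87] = -21.96*g - 2.1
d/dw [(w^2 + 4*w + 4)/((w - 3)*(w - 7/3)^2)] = 9*(-3*w^3 - 31*w^2 + 42*w + 184)/(27*w^5 - 351*w^4 + 1818*w^3 - 4690*w^2 + 6027*w - 3087)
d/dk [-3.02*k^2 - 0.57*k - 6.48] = -6.04*k - 0.57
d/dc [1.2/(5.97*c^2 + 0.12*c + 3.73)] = (-14.328*c - 0.144)/(5.97*c^2 + 0.12*c + 3.73)^2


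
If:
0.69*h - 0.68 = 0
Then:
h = 0.99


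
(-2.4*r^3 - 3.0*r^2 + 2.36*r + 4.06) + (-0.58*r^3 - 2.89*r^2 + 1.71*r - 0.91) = -2.98*r^3 - 5.89*r^2 + 4.07*r + 3.15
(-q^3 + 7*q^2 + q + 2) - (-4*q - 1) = -q^3 + 7*q^2 + 5*q + 3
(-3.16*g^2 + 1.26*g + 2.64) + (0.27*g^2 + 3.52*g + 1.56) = -2.89*g^2 + 4.78*g + 4.2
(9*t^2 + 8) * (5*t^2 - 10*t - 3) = 45*t^4 - 90*t^3 + 13*t^2 - 80*t - 24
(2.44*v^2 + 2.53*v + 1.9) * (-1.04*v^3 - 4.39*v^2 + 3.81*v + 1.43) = -2.5376*v^5 - 13.3428*v^4 - 3.7863*v^3 + 4.7875*v^2 + 10.8569*v + 2.717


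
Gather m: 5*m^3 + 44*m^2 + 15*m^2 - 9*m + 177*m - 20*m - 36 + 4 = 5*m^3 + 59*m^2 + 148*m - 32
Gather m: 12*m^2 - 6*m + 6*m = 12*m^2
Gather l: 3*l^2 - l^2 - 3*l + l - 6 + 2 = 2*l^2 - 2*l - 4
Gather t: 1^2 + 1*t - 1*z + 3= t - z + 4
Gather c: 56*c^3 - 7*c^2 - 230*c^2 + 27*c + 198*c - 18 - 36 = 56*c^3 - 237*c^2 + 225*c - 54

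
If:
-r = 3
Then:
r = -3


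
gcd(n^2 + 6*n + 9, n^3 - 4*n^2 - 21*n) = n + 3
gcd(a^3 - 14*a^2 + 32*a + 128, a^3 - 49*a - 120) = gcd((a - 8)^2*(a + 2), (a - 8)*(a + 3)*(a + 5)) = a - 8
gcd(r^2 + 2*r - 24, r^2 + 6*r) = r + 6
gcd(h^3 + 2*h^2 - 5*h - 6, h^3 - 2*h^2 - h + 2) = h^2 - h - 2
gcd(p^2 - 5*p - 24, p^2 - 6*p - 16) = p - 8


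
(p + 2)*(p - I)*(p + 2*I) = p^3 + 2*p^2 + I*p^2 + 2*p + 2*I*p + 4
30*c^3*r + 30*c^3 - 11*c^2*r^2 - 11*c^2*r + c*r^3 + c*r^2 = (-6*c + r)*(-5*c + r)*(c*r + c)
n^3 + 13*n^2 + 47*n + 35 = (n + 1)*(n + 5)*(n + 7)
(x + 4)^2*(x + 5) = x^3 + 13*x^2 + 56*x + 80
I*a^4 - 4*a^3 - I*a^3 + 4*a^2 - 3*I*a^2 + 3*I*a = a*(a + I)*(a + 3*I)*(I*a - I)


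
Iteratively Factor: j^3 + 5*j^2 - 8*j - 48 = (j - 3)*(j^2 + 8*j + 16) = (j - 3)*(j + 4)*(j + 4)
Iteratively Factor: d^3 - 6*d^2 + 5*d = (d - 5)*(d^2 - d) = (d - 5)*(d - 1)*(d)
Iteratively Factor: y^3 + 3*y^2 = (y)*(y^2 + 3*y) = y*(y + 3)*(y)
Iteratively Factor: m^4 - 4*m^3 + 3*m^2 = (m - 3)*(m^3 - m^2) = m*(m - 3)*(m^2 - m) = m*(m - 3)*(m - 1)*(m)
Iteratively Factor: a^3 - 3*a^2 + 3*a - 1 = (a - 1)*(a^2 - 2*a + 1) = (a - 1)^2*(a - 1)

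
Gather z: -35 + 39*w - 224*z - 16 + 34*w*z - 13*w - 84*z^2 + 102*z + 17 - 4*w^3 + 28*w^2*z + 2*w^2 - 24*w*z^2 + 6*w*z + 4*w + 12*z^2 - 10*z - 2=-4*w^3 + 2*w^2 + 30*w + z^2*(-24*w - 72) + z*(28*w^2 + 40*w - 132) - 36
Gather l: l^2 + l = l^2 + l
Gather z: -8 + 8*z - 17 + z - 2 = 9*z - 27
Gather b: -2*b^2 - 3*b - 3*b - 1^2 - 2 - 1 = -2*b^2 - 6*b - 4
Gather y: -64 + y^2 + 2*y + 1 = y^2 + 2*y - 63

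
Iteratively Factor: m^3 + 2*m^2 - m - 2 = (m + 1)*(m^2 + m - 2) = (m - 1)*(m + 1)*(m + 2)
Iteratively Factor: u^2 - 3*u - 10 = (u + 2)*(u - 5)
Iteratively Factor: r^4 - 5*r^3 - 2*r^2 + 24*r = (r - 4)*(r^3 - r^2 - 6*r) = (r - 4)*(r - 3)*(r^2 + 2*r) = r*(r - 4)*(r - 3)*(r + 2)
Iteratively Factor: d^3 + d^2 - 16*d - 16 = (d + 1)*(d^2 - 16) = (d + 1)*(d + 4)*(d - 4)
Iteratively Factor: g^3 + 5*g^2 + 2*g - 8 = (g + 4)*(g^2 + g - 2) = (g - 1)*(g + 4)*(g + 2)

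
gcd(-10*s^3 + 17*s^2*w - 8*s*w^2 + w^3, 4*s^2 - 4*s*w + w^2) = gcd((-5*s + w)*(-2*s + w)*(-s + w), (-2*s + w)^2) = 2*s - w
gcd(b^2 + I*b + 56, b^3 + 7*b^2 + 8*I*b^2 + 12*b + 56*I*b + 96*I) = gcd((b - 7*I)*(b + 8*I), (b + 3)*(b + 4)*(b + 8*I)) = b + 8*I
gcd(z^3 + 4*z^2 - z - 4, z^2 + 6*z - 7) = z - 1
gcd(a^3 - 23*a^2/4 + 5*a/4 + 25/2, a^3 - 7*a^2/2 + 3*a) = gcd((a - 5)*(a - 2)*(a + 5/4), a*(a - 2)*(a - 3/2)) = a - 2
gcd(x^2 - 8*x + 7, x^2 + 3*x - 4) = x - 1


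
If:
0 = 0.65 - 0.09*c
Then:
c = 7.22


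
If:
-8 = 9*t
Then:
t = -8/9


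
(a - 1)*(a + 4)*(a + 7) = a^3 + 10*a^2 + 17*a - 28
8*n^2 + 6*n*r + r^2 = (2*n + r)*(4*n + r)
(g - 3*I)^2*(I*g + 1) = I*g^3 + 7*g^2 - 15*I*g - 9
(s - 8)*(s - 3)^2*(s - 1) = s^4 - 15*s^3 + 71*s^2 - 129*s + 72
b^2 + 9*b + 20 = (b + 4)*(b + 5)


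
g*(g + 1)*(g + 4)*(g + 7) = g^4 + 12*g^3 + 39*g^2 + 28*g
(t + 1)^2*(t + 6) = t^3 + 8*t^2 + 13*t + 6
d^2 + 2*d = d*(d + 2)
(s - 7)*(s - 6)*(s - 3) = s^3 - 16*s^2 + 81*s - 126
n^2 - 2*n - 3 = (n - 3)*(n + 1)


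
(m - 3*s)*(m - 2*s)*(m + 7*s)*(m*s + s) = m^4*s + 2*m^3*s^2 + m^3*s - 29*m^2*s^3 + 2*m^2*s^2 + 42*m*s^4 - 29*m*s^3 + 42*s^4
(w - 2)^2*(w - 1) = w^3 - 5*w^2 + 8*w - 4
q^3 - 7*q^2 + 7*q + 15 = (q - 5)*(q - 3)*(q + 1)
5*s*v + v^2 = v*(5*s + v)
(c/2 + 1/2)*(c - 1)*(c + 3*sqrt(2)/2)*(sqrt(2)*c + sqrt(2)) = sqrt(2)*c^4/2 + sqrt(2)*c^3/2 + 3*c^3/2 - sqrt(2)*c^2/2 + 3*c^2/2 - 3*c/2 - sqrt(2)*c/2 - 3/2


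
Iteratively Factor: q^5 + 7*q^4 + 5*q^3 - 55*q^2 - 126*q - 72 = (q + 3)*(q^4 + 4*q^3 - 7*q^2 - 34*q - 24) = (q - 3)*(q + 3)*(q^3 + 7*q^2 + 14*q + 8) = (q - 3)*(q + 1)*(q + 3)*(q^2 + 6*q + 8) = (q - 3)*(q + 1)*(q + 2)*(q + 3)*(q + 4)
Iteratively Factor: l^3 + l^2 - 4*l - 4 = (l + 2)*(l^2 - l - 2) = (l - 2)*(l + 2)*(l + 1)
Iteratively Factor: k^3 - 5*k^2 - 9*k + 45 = (k - 3)*(k^2 - 2*k - 15) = (k - 5)*(k - 3)*(k + 3)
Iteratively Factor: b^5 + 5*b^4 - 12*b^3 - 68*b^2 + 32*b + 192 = (b - 3)*(b^4 + 8*b^3 + 12*b^2 - 32*b - 64) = (b - 3)*(b + 4)*(b^3 + 4*b^2 - 4*b - 16) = (b - 3)*(b + 4)^2*(b^2 - 4) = (b - 3)*(b + 2)*(b + 4)^2*(b - 2)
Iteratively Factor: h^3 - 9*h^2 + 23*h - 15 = (h - 1)*(h^2 - 8*h + 15) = (h - 5)*(h - 1)*(h - 3)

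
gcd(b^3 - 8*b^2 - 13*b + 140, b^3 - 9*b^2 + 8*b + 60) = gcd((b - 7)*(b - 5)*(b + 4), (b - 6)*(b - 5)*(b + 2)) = b - 5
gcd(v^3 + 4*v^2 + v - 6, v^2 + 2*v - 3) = v^2 + 2*v - 3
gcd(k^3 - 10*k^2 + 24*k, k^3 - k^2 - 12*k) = k^2 - 4*k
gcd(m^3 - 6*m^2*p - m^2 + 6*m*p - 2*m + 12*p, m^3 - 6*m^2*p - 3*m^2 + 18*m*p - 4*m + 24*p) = -m^2 + 6*m*p - m + 6*p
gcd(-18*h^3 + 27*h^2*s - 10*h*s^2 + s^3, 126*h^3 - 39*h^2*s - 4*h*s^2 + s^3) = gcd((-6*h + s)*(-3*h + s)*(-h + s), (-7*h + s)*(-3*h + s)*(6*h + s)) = -3*h + s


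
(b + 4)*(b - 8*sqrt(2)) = b^2 - 8*sqrt(2)*b + 4*b - 32*sqrt(2)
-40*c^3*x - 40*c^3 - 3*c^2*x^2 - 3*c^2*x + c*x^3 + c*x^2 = (-8*c + x)*(5*c + x)*(c*x + c)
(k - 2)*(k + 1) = k^2 - k - 2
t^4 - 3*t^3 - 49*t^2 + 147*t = t*(t - 7)*(t - 3)*(t + 7)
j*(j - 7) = j^2 - 7*j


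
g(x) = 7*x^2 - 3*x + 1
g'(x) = 14*x - 3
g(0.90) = 3.97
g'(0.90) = 9.60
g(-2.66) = 58.51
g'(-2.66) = -40.24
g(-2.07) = 37.20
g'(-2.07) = -31.98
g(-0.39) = 3.23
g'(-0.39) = -8.46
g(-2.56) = 54.56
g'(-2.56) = -38.84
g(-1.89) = 31.67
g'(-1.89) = -29.46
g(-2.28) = 44.23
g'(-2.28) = -34.92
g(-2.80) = 64.28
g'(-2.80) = -42.20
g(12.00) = 973.00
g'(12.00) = 165.00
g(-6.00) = 271.00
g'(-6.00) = -87.00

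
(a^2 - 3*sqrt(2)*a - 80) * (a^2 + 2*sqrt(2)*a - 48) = a^4 - sqrt(2)*a^3 - 140*a^2 - 16*sqrt(2)*a + 3840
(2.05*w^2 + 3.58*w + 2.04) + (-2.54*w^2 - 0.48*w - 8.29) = -0.49*w^2 + 3.1*w - 6.25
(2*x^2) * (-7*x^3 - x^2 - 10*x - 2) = -14*x^5 - 2*x^4 - 20*x^3 - 4*x^2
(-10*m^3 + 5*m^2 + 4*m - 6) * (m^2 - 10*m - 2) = -10*m^5 + 105*m^4 - 26*m^3 - 56*m^2 + 52*m + 12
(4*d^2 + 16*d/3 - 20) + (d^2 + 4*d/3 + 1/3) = 5*d^2 + 20*d/3 - 59/3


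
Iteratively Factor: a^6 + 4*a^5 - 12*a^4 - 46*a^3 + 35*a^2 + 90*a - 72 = (a - 1)*(a^5 + 5*a^4 - 7*a^3 - 53*a^2 - 18*a + 72) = (a - 1)*(a + 2)*(a^4 + 3*a^3 - 13*a^2 - 27*a + 36) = (a - 3)*(a - 1)*(a + 2)*(a^3 + 6*a^2 + 5*a - 12) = (a - 3)*(a - 1)*(a + 2)*(a + 3)*(a^2 + 3*a - 4) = (a - 3)*(a - 1)*(a + 2)*(a + 3)*(a + 4)*(a - 1)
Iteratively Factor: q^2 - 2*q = (q - 2)*(q)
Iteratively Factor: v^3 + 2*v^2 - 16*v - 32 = (v - 4)*(v^2 + 6*v + 8) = (v - 4)*(v + 4)*(v + 2)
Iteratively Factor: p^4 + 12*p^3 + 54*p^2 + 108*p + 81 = (p + 3)*(p^3 + 9*p^2 + 27*p + 27) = (p + 3)^2*(p^2 + 6*p + 9) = (p + 3)^3*(p + 3)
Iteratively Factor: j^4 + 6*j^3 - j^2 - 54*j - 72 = (j + 2)*(j^3 + 4*j^2 - 9*j - 36) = (j + 2)*(j + 4)*(j^2 - 9) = (j - 3)*(j + 2)*(j + 4)*(j + 3)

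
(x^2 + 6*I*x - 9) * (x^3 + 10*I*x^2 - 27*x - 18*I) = x^5 + 16*I*x^4 - 96*x^3 - 270*I*x^2 + 351*x + 162*I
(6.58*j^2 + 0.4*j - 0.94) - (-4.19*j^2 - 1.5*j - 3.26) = 10.77*j^2 + 1.9*j + 2.32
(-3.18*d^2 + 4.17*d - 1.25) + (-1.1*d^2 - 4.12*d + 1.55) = -4.28*d^2 + 0.0499999999999998*d + 0.3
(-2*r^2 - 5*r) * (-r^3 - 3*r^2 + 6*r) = 2*r^5 + 11*r^4 + 3*r^3 - 30*r^2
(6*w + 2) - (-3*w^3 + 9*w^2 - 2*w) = 3*w^3 - 9*w^2 + 8*w + 2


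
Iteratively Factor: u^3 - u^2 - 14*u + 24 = (u - 3)*(u^2 + 2*u - 8) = (u - 3)*(u + 4)*(u - 2)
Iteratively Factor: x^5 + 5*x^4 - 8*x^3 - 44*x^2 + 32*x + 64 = (x + 4)*(x^4 + x^3 - 12*x^2 + 4*x + 16) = (x - 2)*(x + 4)*(x^3 + 3*x^2 - 6*x - 8) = (x - 2)^2*(x + 4)*(x^2 + 5*x + 4) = (x - 2)^2*(x + 4)^2*(x + 1)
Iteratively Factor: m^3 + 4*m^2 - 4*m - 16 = (m + 2)*(m^2 + 2*m - 8) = (m - 2)*(m + 2)*(m + 4)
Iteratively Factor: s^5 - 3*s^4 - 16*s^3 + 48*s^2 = (s - 3)*(s^4 - 16*s^2) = s*(s - 3)*(s^3 - 16*s) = s*(s - 3)*(s + 4)*(s^2 - 4*s) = s^2*(s - 3)*(s + 4)*(s - 4)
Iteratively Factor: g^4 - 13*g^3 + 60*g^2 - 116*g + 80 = (g - 2)*(g^3 - 11*g^2 + 38*g - 40) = (g - 5)*(g - 2)*(g^2 - 6*g + 8) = (g - 5)*(g - 2)^2*(g - 4)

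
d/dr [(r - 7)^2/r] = 1 - 49/r^2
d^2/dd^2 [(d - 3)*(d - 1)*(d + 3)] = 6*d - 2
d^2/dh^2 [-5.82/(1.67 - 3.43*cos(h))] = (68.471718*sin(h)^2 - 33.337542*cos(h) + 68.471718)/(3.43*cos(h) - 1.67)^3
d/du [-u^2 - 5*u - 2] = -2*u - 5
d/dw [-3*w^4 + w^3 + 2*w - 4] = -12*w^3 + 3*w^2 + 2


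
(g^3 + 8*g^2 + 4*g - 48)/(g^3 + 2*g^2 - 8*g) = (g + 6)/g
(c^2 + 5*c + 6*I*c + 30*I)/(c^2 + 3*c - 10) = (c + 6*I)/(c - 2)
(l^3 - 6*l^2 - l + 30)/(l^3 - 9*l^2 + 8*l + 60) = (l - 3)/(l - 6)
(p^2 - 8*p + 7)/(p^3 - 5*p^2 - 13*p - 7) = (p - 1)/(p^2 + 2*p + 1)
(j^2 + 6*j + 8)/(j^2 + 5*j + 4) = (j + 2)/(j + 1)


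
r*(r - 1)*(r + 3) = r^3 + 2*r^2 - 3*r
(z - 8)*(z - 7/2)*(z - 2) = z^3 - 27*z^2/2 + 51*z - 56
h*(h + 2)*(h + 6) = h^3 + 8*h^2 + 12*h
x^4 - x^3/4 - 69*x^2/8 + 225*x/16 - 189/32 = (x - 3/2)^2*(x - 3/4)*(x + 7/2)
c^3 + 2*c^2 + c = c*(c + 1)^2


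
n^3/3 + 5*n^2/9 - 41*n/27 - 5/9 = (n/3 + 1)*(n - 5/3)*(n + 1/3)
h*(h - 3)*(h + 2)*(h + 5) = h^4 + 4*h^3 - 11*h^2 - 30*h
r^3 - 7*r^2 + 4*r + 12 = (r - 6)*(r - 2)*(r + 1)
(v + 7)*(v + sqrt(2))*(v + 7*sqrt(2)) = v^3 + 7*v^2 + 8*sqrt(2)*v^2 + 14*v + 56*sqrt(2)*v + 98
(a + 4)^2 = a^2 + 8*a + 16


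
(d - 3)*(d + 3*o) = d^2 + 3*d*o - 3*d - 9*o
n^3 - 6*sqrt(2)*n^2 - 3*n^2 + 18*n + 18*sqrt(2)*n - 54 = (n - 3)*(n - 3*sqrt(2))^2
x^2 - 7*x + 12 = (x - 4)*(x - 3)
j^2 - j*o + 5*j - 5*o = (j + 5)*(j - o)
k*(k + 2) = k^2 + 2*k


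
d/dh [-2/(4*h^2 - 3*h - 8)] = 2*(8*h - 3)/(-4*h^2 + 3*h + 8)^2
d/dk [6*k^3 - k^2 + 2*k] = 18*k^2 - 2*k + 2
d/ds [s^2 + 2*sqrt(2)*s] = 2*s + 2*sqrt(2)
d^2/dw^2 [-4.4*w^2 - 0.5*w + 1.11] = -8.80000000000000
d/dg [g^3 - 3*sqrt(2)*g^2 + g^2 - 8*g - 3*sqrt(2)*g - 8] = 3*g^2 - 6*sqrt(2)*g + 2*g - 8 - 3*sqrt(2)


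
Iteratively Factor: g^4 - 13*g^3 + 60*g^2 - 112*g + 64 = (g - 4)*(g^3 - 9*g^2 + 24*g - 16) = (g - 4)^2*(g^2 - 5*g + 4) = (g - 4)^3*(g - 1)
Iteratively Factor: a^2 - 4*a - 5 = (a - 5)*(a + 1)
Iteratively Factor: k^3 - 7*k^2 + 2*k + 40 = (k + 2)*(k^2 - 9*k + 20) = (k - 4)*(k + 2)*(k - 5)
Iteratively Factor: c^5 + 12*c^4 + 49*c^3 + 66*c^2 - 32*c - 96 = (c - 1)*(c^4 + 13*c^3 + 62*c^2 + 128*c + 96) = (c - 1)*(c + 4)*(c^3 + 9*c^2 + 26*c + 24) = (c - 1)*(c + 3)*(c + 4)*(c^2 + 6*c + 8) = (c - 1)*(c + 3)*(c + 4)^2*(c + 2)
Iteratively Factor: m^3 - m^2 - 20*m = (m - 5)*(m^2 + 4*m) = m*(m - 5)*(m + 4)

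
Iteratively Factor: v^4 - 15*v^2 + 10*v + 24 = (v + 1)*(v^3 - v^2 - 14*v + 24) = (v - 3)*(v + 1)*(v^2 + 2*v - 8) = (v - 3)*(v + 1)*(v + 4)*(v - 2)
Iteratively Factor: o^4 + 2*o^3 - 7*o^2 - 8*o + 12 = (o + 2)*(o^3 - 7*o + 6) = (o + 2)*(o + 3)*(o^2 - 3*o + 2) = (o - 1)*(o + 2)*(o + 3)*(o - 2)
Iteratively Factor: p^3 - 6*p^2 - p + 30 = (p - 3)*(p^2 - 3*p - 10) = (p - 3)*(p + 2)*(p - 5)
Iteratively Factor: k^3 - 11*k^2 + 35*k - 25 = (k - 5)*(k^2 - 6*k + 5) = (k - 5)^2*(k - 1)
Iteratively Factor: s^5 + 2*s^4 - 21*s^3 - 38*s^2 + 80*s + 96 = (s + 3)*(s^4 - s^3 - 18*s^2 + 16*s + 32) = (s + 3)*(s + 4)*(s^3 - 5*s^2 + 2*s + 8) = (s + 1)*(s + 3)*(s + 4)*(s^2 - 6*s + 8) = (s - 4)*(s + 1)*(s + 3)*(s + 4)*(s - 2)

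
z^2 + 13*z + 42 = (z + 6)*(z + 7)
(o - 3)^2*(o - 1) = o^3 - 7*o^2 + 15*o - 9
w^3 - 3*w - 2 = (w - 2)*(w + 1)^2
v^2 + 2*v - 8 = (v - 2)*(v + 4)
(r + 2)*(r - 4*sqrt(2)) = r^2 - 4*sqrt(2)*r + 2*r - 8*sqrt(2)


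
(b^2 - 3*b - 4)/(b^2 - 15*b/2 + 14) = 2*(b + 1)/(2*b - 7)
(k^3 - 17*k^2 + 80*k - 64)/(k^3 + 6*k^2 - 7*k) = (k^2 - 16*k + 64)/(k*(k + 7))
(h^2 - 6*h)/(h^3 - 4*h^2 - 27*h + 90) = h/(h^2 + 2*h - 15)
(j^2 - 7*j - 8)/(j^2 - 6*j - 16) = (j + 1)/(j + 2)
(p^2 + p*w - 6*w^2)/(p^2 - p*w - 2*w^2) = (p + 3*w)/(p + w)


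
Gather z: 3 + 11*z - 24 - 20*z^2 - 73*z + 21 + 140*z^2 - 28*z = 120*z^2 - 90*z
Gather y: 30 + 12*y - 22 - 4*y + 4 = 8*y + 12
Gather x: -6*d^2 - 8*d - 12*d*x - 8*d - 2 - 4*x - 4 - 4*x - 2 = -6*d^2 - 16*d + x*(-12*d - 8) - 8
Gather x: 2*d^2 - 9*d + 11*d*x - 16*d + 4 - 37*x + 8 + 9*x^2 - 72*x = 2*d^2 - 25*d + 9*x^2 + x*(11*d - 109) + 12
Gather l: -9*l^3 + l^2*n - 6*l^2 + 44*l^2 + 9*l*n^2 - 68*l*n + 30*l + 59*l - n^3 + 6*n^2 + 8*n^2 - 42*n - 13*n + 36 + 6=-9*l^3 + l^2*(n + 38) + l*(9*n^2 - 68*n + 89) - n^3 + 14*n^2 - 55*n + 42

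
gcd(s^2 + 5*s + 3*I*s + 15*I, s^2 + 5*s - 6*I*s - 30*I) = s + 5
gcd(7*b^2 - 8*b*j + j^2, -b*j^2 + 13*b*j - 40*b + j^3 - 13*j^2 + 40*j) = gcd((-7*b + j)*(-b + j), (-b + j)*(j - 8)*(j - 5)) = b - j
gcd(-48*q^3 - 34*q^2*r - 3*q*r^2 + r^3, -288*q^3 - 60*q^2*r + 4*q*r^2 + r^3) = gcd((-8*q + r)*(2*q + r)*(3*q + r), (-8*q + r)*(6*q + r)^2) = 8*q - r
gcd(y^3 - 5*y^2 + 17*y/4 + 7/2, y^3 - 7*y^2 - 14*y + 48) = y - 2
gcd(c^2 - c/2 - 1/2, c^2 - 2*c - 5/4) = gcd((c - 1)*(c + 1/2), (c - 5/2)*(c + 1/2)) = c + 1/2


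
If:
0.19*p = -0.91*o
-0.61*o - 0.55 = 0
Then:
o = -0.90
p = 4.32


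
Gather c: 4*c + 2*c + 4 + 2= 6*c + 6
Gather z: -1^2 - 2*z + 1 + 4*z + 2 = 2*z + 2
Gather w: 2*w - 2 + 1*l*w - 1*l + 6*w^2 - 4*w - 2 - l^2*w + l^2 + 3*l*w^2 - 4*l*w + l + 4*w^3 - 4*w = l^2 + 4*w^3 + w^2*(3*l + 6) + w*(-l^2 - 3*l - 6) - 4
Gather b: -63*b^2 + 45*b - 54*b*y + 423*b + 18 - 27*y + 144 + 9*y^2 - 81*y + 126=-63*b^2 + b*(468 - 54*y) + 9*y^2 - 108*y + 288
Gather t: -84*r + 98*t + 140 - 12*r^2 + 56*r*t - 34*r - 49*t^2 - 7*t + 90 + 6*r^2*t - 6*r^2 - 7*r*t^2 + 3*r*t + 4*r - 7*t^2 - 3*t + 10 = -18*r^2 - 114*r + t^2*(-7*r - 56) + t*(6*r^2 + 59*r + 88) + 240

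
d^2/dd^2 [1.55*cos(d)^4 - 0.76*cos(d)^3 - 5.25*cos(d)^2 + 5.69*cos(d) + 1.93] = -24.8*cos(d)^4 + 6.84*cos(d)^3 + 39.6*cos(d)^2 - 10.25*cos(d) - 10.5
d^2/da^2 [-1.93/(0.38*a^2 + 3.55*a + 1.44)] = (0.557384*a^2 + 5.20714*a - 1.93*(0.76*a + 3.55)*(1.52*a + 7.1) + 2.112192)/(0.38*a^2 + 3.55*a + 1.44)^3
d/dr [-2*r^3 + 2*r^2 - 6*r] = -6*r^2 + 4*r - 6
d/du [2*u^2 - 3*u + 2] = 4*u - 3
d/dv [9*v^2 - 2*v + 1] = 18*v - 2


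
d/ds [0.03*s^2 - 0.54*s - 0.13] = 0.06*s - 0.54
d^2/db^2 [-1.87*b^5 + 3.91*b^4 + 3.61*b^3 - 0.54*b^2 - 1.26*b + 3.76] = -37.4*b^3 + 46.92*b^2 + 21.66*b - 1.08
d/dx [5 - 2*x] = -2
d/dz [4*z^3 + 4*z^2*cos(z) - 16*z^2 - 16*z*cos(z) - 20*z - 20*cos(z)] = -4*z^2*sin(z) + 12*z^2 + 16*z*sin(z) + 8*z*cos(z) - 32*z + 20*sin(z) - 16*cos(z) - 20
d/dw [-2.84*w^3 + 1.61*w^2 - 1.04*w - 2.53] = -8.52*w^2 + 3.22*w - 1.04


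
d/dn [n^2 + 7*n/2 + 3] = 2*n + 7/2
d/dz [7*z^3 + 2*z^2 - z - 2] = 21*z^2 + 4*z - 1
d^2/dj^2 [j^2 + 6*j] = 2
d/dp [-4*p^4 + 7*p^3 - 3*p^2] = p*(-16*p^2 + 21*p - 6)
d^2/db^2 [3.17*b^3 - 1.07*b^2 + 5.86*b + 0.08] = 19.02*b - 2.14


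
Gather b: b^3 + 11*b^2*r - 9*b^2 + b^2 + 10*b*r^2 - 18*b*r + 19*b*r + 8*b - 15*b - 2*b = b^3 + b^2*(11*r - 8) + b*(10*r^2 + r - 9)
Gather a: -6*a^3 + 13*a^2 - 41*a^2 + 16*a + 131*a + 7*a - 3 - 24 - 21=-6*a^3 - 28*a^2 + 154*a - 48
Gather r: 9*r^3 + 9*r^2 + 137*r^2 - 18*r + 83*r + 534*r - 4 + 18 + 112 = 9*r^3 + 146*r^2 + 599*r + 126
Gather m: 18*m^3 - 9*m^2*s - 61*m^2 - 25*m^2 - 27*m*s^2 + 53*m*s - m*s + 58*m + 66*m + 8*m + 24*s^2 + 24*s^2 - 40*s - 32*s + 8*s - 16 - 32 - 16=18*m^3 + m^2*(-9*s - 86) + m*(-27*s^2 + 52*s + 132) + 48*s^2 - 64*s - 64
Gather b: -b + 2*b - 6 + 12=b + 6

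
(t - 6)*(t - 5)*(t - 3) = t^3 - 14*t^2 + 63*t - 90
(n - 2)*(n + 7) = n^2 + 5*n - 14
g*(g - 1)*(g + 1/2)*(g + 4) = g^4 + 7*g^3/2 - 5*g^2/2 - 2*g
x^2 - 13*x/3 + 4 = (x - 3)*(x - 4/3)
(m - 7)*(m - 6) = m^2 - 13*m + 42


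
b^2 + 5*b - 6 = (b - 1)*(b + 6)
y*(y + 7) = y^2 + 7*y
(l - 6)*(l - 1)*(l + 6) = l^3 - l^2 - 36*l + 36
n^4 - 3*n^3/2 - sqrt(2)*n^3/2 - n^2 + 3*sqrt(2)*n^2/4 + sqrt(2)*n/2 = n*(n - 2)*(n + 1/2)*(n - sqrt(2)/2)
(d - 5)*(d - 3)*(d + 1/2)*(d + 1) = d^4 - 13*d^3/2 + 7*d^2/2 + 37*d/2 + 15/2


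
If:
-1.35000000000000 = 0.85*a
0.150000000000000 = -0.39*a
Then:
No Solution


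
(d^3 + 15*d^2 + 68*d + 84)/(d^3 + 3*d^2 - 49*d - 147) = (d^2 + 8*d + 12)/(d^2 - 4*d - 21)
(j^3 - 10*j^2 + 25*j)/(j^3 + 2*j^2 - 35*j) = (j - 5)/(j + 7)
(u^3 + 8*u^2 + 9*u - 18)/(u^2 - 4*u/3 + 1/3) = 3*(u^2 + 9*u + 18)/(3*u - 1)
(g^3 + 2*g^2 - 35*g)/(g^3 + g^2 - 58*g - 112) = g*(g - 5)/(g^2 - 6*g - 16)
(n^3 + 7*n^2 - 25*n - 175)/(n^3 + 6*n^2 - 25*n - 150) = (n + 7)/(n + 6)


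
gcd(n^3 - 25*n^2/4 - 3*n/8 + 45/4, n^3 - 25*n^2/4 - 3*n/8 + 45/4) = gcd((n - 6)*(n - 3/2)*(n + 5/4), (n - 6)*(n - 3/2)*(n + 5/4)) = n^3 - 25*n^2/4 - 3*n/8 + 45/4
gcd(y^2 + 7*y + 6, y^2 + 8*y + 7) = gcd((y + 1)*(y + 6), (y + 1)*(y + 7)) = y + 1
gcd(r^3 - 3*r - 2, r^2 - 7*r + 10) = r - 2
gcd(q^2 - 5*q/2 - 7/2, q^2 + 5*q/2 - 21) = q - 7/2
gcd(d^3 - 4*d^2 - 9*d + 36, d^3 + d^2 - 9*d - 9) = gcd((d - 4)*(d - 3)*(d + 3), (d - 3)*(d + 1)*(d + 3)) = d^2 - 9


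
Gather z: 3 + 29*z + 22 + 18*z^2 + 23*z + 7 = 18*z^2 + 52*z + 32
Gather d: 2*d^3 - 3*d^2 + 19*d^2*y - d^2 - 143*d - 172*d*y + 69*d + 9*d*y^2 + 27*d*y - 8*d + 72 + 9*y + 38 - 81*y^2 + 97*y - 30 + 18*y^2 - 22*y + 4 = 2*d^3 + d^2*(19*y - 4) + d*(9*y^2 - 145*y - 82) - 63*y^2 + 84*y + 84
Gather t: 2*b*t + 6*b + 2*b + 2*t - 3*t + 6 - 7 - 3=8*b + t*(2*b - 1) - 4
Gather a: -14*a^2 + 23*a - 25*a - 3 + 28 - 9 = -14*a^2 - 2*a + 16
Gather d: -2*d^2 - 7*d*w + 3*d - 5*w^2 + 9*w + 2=-2*d^2 + d*(3 - 7*w) - 5*w^2 + 9*w + 2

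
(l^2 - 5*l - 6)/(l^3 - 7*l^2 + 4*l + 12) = 1/(l - 2)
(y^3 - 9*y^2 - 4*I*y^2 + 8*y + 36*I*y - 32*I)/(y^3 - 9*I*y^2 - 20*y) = (y^2 - 9*y + 8)/(y*(y - 5*I))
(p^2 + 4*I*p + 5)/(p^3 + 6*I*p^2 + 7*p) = (p + 5*I)/(p*(p + 7*I))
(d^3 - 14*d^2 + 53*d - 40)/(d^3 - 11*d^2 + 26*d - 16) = (d - 5)/(d - 2)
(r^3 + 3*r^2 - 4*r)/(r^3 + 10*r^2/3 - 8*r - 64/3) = 3*r*(r - 1)/(3*r^2 - 2*r - 16)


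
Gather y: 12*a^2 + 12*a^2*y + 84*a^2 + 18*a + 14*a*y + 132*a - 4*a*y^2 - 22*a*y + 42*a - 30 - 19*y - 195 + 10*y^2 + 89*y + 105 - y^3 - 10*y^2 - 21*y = 96*a^2 - 4*a*y^2 + 192*a - y^3 + y*(12*a^2 - 8*a + 49) - 120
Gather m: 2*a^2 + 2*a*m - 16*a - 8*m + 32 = 2*a^2 - 16*a + m*(2*a - 8) + 32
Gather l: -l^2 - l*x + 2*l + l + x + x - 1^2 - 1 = -l^2 + l*(3 - x) + 2*x - 2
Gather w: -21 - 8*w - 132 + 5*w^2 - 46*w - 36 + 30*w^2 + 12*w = 35*w^2 - 42*w - 189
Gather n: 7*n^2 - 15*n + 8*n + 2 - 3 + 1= 7*n^2 - 7*n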